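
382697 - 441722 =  - 59025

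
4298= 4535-237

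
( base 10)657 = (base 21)1a6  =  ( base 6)3013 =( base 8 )1221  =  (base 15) 2DC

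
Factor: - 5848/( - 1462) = 4 = 2^2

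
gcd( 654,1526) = 218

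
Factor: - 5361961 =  - 11^1*61^2*131^1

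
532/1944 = 133/486 = 0.27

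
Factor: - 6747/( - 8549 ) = 3^1*13^1*83^( - 1)*103^ ( - 1 )*173^1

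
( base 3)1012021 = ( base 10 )871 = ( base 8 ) 1547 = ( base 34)pl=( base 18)2C7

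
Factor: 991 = 991^1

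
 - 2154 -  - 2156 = 2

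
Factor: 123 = 3^1*41^1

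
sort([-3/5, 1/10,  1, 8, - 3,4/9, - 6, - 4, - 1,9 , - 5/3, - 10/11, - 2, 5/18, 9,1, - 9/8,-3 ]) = [ - 6, - 4,- 3, - 3, - 2, - 5/3, - 9/8, - 1, - 10/11, - 3/5,1/10,5/18, 4/9,1, 1,8,9 , 9] 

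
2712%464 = 392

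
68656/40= 1716 + 2/5 = 1716.40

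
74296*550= 40862800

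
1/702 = 1/702 =0.00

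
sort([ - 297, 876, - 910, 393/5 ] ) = [ - 910,-297, 393/5, 876]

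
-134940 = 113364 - 248304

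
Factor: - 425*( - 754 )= 2^1*5^2 * 13^1*17^1*29^1 = 320450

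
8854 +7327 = 16181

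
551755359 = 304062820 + 247692539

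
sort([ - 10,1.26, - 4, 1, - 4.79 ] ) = [ - 10,- 4.79, - 4,  1,1.26]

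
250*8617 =2154250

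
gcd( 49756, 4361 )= 7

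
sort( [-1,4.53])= [ - 1,4.53 ] 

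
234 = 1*234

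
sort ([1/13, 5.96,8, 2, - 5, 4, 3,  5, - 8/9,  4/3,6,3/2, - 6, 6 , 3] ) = [ - 6, - 5, - 8/9,1/13, 4/3,3/2,2, 3 , 3,4, 5,5.96,6,6,8] 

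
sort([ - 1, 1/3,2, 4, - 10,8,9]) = [ - 10 ,-1, 1/3, 2, 4, 8 , 9] 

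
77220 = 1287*60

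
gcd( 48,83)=1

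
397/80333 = 397/80333 = 0.00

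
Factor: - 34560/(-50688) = 15/22  =  2^ (  -  1 )*3^1  *  5^1*11^( - 1 ) 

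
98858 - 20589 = 78269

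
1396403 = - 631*(- 2213 ) 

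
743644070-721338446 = 22305624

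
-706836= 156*( -4531)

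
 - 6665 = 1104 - 7769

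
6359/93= 6359/93 = 68.38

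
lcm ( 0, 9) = 0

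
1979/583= 1979/583 = 3.39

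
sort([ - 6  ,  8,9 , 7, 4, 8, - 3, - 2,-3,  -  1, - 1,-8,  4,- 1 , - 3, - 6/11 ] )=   [ -8,-6,  -  3, - 3,  -  3,-2, - 1, - 1, - 1 , - 6/11,4,4,7,8, 8,9]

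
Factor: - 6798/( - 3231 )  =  2^1*3^ (-1)*11^1*  103^1*359^ (-1) = 2266/1077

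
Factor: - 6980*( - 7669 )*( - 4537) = - 242863885940  =  - 2^2*5^1*13^1*349^2* 7669^1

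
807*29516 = 23819412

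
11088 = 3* 3696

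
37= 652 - 615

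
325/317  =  325/317  =  1.03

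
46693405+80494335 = 127187740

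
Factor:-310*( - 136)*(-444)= - 2^6*3^1*5^1*17^1*31^1*37^1 = -18719040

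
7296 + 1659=8955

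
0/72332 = 0 = 0.00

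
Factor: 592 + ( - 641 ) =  - 49=   - 7^2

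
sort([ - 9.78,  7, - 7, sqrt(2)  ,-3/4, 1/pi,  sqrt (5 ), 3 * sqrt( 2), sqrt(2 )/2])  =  [ - 9.78, - 7, - 3/4, 1/pi, sqrt ( 2 )/2,sqrt(2),sqrt( 5), 3*sqrt(2),7] 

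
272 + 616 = 888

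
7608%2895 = 1818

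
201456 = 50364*4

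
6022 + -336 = 5686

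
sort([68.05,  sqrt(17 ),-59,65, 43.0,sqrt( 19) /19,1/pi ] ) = [  -  59,sqrt(19 ) /19,  1/pi, sqrt( 17), 43.0,65, 68.05]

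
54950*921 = 50608950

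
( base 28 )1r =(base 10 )55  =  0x37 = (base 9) 61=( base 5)210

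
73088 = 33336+39752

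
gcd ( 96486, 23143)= 1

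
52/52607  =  52/52607 = 0.00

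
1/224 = 1/224 = 0.00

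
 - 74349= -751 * 99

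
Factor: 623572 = 2^2*155893^1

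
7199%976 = 367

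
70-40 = 30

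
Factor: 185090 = 2^1 * 5^1 * 83^1 * 223^1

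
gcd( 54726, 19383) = 21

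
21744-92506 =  - 70762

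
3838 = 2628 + 1210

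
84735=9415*9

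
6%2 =0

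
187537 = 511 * 367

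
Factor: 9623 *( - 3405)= - 3^1 * 5^1*227^1*9623^1  =  - 32766315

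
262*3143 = 823466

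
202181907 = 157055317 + 45126590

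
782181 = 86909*9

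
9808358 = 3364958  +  6443400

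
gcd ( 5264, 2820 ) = 188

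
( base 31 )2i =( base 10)80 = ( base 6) 212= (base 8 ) 120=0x50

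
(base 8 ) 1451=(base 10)809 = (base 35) n4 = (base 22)1eh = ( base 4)30221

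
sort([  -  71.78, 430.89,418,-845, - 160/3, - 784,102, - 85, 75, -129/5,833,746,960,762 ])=[ -845, - 784, - 85, - 71.78 , - 160/3,-129/5,75,  102,418,430.89, 746,762, 833, 960 ]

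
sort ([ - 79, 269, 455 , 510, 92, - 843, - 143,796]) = [ - 843 , - 143, - 79,92, 269, 455, 510, 796 ] 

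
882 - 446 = 436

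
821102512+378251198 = 1199353710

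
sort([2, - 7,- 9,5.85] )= [ - 9, - 7,  2,5.85]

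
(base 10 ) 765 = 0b1011111101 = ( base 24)17l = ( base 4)23331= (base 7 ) 2142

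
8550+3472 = 12022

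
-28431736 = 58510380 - 86942116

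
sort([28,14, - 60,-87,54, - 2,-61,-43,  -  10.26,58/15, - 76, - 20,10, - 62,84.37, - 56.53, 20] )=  [ - 87, - 76 , - 62, - 61, - 60, - 56.53,  -  43 , - 20, - 10.26,-2,58/15,10,  14,20 , 28, 54,84.37 ]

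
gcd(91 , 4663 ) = 1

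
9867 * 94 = 927498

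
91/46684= 91/46684 = 0.00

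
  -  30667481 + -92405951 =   -  123073432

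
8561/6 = 1426 + 5/6 =1426.83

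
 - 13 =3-16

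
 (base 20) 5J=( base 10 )119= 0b1110111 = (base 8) 167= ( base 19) 65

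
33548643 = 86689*387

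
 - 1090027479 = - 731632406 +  - 358395073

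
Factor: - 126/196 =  -9/14 = -  2^ (  -  1)*3^2*7^(  -  1 ) 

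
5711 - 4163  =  1548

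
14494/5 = 14494/5 = 2898.80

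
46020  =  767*60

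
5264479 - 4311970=952509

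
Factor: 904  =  2^3*113^1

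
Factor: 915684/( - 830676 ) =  - 29^ ( - 1)*31^( - 1 ) * 991^1 = - 991/899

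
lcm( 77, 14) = 154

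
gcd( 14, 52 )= 2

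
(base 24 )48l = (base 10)2517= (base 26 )3il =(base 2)100111010101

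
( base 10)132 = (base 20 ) 6c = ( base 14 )96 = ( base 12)b0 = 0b10000100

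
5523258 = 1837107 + 3686151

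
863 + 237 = 1100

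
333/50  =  6+33/50 = 6.66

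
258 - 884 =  - 626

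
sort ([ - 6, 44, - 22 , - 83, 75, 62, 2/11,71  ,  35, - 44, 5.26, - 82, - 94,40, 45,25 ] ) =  [ - 94, - 83, - 82  , - 44, - 22 ,  -  6,  2/11,5.26,  25, 35,40,  44, 45,62 , 71, 75]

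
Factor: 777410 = 2^1 *5^1*17^2*269^1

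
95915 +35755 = 131670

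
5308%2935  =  2373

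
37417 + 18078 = 55495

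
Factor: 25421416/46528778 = 2^2*47^( - 1)*109^1*29153^1*494987^(-1)  =  12710708/23264389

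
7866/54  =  437/3 = 145.67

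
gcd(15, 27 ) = 3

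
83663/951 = 83663/951 = 87.97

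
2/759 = 2/759 = 0.00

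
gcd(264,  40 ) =8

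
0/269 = 0= 0.00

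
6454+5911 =12365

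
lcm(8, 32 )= 32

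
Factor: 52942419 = 3^2*1013^1*5807^1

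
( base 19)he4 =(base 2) 1100100000111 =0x1907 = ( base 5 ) 201112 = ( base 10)6407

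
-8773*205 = -1798465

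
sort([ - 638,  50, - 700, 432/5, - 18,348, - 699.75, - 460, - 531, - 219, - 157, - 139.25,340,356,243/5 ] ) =[ - 700, -699.75, - 638, - 531, - 460, - 219, - 157, - 139.25, - 18, 243/5, 50,432/5, 340, 348,356 ] 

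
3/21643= 3/21643 = 0.00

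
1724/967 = 1724/967  =  1.78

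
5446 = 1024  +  4422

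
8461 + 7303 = 15764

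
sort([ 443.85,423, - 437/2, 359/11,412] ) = [ - 437/2,359/11,412,423,443.85 ] 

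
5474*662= 3623788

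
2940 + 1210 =4150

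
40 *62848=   2513920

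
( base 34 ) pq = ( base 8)1554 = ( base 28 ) 138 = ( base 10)876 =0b1101101100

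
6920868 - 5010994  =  1909874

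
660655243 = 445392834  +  215262409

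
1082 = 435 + 647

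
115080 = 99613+15467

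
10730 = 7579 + 3151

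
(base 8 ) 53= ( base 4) 223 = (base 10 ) 43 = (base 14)31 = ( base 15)2D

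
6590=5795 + 795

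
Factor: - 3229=  -  3229^1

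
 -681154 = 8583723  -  9264877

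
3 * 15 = 45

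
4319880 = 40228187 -35908307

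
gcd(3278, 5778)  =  2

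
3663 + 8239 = 11902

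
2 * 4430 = 8860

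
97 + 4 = 101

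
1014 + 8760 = 9774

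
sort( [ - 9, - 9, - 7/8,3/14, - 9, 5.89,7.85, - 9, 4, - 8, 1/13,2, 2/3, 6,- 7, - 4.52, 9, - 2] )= [ - 9, - 9,-9, - 9, - 8, - 7, - 4.52, - 2,- 7/8,1/13,3/14,2/3,  2,4, 5.89,  6, 7.85 , 9]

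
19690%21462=19690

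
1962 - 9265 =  - 7303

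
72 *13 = 936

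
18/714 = 3/119 =0.03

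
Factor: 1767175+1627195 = 2^1*5^1*7^1*48491^1 = 3394370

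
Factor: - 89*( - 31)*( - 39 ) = -3^1*13^1*31^1*89^1= - 107601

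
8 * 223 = 1784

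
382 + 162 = 544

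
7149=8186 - 1037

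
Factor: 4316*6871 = 29655236 = 2^2*13^1*83^1*6871^1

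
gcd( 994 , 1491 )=497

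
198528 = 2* 99264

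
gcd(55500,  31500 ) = 1500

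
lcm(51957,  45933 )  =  3169377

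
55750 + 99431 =155181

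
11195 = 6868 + 4327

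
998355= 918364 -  -79991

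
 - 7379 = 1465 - 8844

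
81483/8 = 10185+3/8 = 10185.38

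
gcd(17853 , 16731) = 33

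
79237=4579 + 74658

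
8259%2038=107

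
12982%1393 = 445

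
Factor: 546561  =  3^3 *31^1*653^1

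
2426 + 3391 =5817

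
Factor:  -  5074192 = -2^4*103^1*3079^1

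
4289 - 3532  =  757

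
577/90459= 577/90459= 0.01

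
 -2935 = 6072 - 9007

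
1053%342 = 27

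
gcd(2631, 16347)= 3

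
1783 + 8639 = 10422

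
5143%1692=67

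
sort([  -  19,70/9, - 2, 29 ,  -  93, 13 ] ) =[ - 93,-19,-2 , 70/9,13 , 29]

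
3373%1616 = 141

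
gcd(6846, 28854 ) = 42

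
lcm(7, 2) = 14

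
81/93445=81/93445 = 0.00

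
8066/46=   4033/23 = 175.35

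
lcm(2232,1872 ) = 58032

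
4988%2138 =712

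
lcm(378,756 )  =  756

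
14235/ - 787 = -14235/787 = -  18.09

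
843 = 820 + 23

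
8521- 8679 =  - 158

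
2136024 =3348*638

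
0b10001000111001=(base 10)8761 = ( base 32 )8HP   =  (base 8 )21071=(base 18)190D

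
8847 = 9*983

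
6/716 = 3/358  =  0.01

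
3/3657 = 1/1219 = 0.00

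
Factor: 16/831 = 2^4*3^( - 1)*277^(  -  1 ) 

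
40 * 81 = 3240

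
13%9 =4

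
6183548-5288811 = 894737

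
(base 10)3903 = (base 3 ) 12100120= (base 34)3cr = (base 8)7477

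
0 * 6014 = 0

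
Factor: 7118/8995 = 2^1*5^(-1 )*7^( - 1)*257^( - 1)*3559^1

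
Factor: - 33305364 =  - 2^2 * 3^3 * 308383^1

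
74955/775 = 96 + 111/155 = 96.72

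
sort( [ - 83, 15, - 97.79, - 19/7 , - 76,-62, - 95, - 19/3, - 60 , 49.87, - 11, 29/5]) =[ - 97.79,- 95, - 83, - 76, - 62, - 60, - 11, - 19/3, - 19/7 , 29/5 , 15, 49.87] 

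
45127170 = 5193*8690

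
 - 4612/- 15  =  4612/15 = 307.47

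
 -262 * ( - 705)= 184710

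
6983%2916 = 1151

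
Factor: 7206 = 2^1*3^1*1201^1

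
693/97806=231/32602 = 0.01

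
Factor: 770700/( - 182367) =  - 256900/60789 = - 2^2*3^( - 1) * 5^2*7^1*23^( - 1)*367^1*881^ ( - 1)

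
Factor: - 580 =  - 2^2*5^1*29^1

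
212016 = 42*5048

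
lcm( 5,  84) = 420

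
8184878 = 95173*86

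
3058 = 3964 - 906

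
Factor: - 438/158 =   -  219/79 = - 3^1*73^1 * 79^( - 1)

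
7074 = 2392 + 4682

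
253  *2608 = 659824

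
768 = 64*12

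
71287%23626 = 409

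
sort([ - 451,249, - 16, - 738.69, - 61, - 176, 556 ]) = [ - 738.69, - 451, - 176 , - 61, - 16,249, 556 ] 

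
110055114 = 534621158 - 424566044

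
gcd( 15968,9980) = 1996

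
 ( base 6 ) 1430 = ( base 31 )C6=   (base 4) 11322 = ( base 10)378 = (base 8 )572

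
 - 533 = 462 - 995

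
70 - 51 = 19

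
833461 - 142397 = 691064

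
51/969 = 1/19 = 0.05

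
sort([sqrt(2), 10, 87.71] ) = [ sqrt (2 ), 10, 87.71]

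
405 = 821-416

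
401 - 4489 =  - 4088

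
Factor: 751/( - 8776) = - 2^(-3 )*751^1*1097^( - 1) 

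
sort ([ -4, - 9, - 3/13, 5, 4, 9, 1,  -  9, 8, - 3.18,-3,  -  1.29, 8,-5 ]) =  [ - 9,  -  9 , - 5, - 4, - 3.18 ,  -  3,  -  1.29,- 3/13,1 , 4, 5 , 8 , 8, 9]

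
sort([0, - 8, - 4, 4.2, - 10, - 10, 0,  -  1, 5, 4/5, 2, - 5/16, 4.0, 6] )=[  -  10, - 10, - 8, - 4, - 1, - 5/16, 0 , 0, 4/5, 2,4.0, 4.2,5, 6 ] 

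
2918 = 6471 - 3553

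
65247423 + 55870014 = 121117437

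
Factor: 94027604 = 2^2*11^1*2136991^1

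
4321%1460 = 1401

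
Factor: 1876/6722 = 2^1*7^1*67^1  *3361^ ( - 1 )=938/3361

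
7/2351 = 7/2351   =  0.00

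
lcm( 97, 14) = 1358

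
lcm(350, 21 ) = 1050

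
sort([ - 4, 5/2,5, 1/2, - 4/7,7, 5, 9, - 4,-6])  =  [ - 6, - 4 , - 4,  -  4/7, 1/2, 5/2, 5, 5,7,9]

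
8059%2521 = 496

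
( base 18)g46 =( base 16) 148E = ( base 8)12216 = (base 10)5262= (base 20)d32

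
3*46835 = 140505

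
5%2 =1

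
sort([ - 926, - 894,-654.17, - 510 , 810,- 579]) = [ - 926, - 894, - 654.17, - 579, - 510, 810 ]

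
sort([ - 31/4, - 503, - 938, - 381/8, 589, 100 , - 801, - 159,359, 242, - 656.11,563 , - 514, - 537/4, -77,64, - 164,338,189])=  [ - 938, - 801, - 656.11, - 514, - 503,  -  164, - 159, - 537/4, - 77, - 381/8, - 31/4, 64,100, 189  ,  242,  338,359,563, 589] 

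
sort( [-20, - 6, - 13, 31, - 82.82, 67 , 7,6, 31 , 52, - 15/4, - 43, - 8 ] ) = [ - 82.82,-43, - 20,-13,-8, - 6, -15/4, 6,7, 31,31, 52 , 67 ]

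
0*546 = 0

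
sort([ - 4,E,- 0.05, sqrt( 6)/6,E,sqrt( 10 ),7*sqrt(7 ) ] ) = [ - 4,-0.05, sqrt( 6) /6,E,E,sqrt (10 ),  7*sqrt(7 ) ] 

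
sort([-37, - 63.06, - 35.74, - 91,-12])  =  [-91, - 63.06,  -  37, - 35.74, - 12] 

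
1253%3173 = 1253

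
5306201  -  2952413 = 2353788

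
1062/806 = 531/403 =1.32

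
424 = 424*1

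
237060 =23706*10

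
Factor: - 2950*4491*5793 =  - 2^1*3^3*5^2*59^1*499^1*1931^1 =- 76748270850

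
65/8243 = 65/8243 = 0.01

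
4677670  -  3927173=750497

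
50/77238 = 25/38619 = 0.00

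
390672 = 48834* 8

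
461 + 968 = 1429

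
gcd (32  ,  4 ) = 4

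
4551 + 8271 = 12822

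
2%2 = 0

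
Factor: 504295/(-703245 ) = - 583/813 =-3^ ( - 1 )*11^1*53^1 * 271^ ( - 1) 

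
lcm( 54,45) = 270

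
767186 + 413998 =1181184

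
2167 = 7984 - 5817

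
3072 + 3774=6846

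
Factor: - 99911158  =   -2^1*19^1 * 73^1*36017^1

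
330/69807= 110/23269 = 0.00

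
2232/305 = 7  +  97/305 = 7.32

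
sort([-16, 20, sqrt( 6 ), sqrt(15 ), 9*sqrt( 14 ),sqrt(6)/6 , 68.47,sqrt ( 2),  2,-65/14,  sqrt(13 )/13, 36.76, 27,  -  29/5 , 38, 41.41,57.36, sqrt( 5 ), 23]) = [ - 16, - 29/5,  -  65/14, sqrt( 13 ) /13,sqrt(6 )/6, sqrt( 2)  ,  2 , sqrt(5 ),sqrt( 6),sqrt( 15), 20 , 23,27, 9  *sqrt(14),36.76,38,41.41,57.36,68.47 ] 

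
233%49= 37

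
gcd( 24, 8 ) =8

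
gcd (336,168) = 168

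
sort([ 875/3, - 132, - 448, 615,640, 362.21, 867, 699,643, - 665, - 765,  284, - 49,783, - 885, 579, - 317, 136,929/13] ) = [-885, -765, - 665, - 448, - 317, - 132,-49, 929/13, 136, 284, 875/3, 362.21, 579,  615,640,643,699,783, 867]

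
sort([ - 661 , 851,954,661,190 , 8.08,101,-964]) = [-964, - 661,8.08,101,190, 661, 851,  954] 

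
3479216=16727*208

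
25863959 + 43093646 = 68957605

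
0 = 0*95119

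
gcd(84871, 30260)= 1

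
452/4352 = 113/1088   =  0.10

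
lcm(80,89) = 7120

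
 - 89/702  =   - 1+613/702  =  -0.13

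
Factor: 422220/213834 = 310/157 = 2^1*5^1*31^1 * 157^ ( -1 ) 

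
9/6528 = 3/2176 = 0.00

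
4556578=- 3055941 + 7612519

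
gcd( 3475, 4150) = 25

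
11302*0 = 0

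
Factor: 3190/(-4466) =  -5^1 * 7^(-1)=-5/7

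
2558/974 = 2 + 305/487 = 2.63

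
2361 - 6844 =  - 4483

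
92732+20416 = 113148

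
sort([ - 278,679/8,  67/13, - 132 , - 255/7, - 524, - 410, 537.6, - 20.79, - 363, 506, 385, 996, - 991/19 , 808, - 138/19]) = [ - 524 , - 410, - 363, - 278,-132, - 991/19, - 255/7, - 20.79 , - 138/19 , 67/13,679/8,385,  506,  537.6 , 808,996] 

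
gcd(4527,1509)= 1509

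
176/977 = 176/977=0.18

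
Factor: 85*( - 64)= - 5440=-2^6 *5^1*17^1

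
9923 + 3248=13171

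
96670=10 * 9667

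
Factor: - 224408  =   - 2^3* 28051^1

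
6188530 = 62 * 99815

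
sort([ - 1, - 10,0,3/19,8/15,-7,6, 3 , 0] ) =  [ - 10, - 7, - 1,0,0,3/19, 8/15, 3,6]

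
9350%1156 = 102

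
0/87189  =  0 = 0.00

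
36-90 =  - 54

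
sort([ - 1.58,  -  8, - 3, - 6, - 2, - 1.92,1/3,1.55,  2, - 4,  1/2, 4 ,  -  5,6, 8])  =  [ - 8, - 6,-5, - 4, - 3,- 2, - 1.92  ,- 1.58,1/3,1/2 , 1.55, 2,  4,6, 8]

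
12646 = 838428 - 825782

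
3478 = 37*94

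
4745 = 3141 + 1604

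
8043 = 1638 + 6405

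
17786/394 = 8893/197 = 45.14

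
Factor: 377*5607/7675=2113839/7675= 3^2*5^(  -  2)*7^1 * 13^1*29^1*89^1*307^( -1 ) 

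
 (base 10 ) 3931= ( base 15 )1271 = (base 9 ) 5347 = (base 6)30111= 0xF5B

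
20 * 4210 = 84200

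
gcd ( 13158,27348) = 258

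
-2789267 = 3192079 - 5981346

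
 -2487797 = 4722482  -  7210279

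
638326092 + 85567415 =723893507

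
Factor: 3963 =3^1*1321^1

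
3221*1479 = 4763859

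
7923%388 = 163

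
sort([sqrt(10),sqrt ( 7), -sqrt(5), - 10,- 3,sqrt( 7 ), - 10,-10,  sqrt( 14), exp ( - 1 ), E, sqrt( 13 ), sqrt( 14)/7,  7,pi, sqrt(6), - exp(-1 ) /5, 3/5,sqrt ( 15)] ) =[  -  10,-10,-10, - 3,- sqrt( 5),-exp(-1) /5,exp( - 1), sqrt (14)/7, 3/5,sqrt ( 6 ),sqrt( 7), sqrt ( 7 ), E,pi,sqrt(10 ), sqrt(13 )  ,  sqrt(14 ), sqrt(15), 7] 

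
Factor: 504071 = 457^1 * 1103^1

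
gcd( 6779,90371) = 1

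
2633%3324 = 2633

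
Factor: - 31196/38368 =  - 709/872 = -2^( - 3)*109^( - 1 )*709^1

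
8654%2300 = 1754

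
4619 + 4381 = 9000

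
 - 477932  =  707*( - 676) 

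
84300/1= 84300 = 84300.00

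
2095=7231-5136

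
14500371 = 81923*177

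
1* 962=962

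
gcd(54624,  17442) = 6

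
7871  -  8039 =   -  168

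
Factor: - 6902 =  - 2^1*7^1 * 17^1*29^1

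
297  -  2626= -2329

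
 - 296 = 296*( - 1 )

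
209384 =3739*56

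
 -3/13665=- 1 + 4554/4555=- 0.00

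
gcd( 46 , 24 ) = 2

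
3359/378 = 3359/378 = 8.89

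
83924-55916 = 28008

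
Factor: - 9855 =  - 3^3 * 5^1*73^1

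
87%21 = 3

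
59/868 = 59/868=0.07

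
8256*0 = 0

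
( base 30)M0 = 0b1010010100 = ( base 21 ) 1a9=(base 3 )220110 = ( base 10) 660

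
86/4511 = 86/4511 = 0.02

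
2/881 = 2/881 = 0.00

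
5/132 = 5/132= 0.04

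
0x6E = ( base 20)5a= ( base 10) 110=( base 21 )55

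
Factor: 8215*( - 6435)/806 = -131175/2 = - 2^( - 1)*3^2*5^2* 11^1*53^1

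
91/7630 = 13/1090 = 0.01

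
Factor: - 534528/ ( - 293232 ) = 11136/6109 = 2^7*3^1 * 29^1*41^ ( - 1)*149^(-1 ) 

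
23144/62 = 11572/31= 373.29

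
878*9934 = 8722052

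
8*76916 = 615328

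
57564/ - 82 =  - 702 + 0/1 = - 702.00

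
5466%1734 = 264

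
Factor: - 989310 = -2^1 * 3^1* 5^1 * 7^2 * 673^1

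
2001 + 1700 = 3701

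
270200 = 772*350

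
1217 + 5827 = 7044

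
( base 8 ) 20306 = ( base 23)FJI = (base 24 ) ede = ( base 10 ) 8390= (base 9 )12452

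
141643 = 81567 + 60076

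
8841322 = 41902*211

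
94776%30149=4329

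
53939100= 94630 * 570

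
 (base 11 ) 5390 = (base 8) 15715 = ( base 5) 211432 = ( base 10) 7117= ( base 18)13H7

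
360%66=30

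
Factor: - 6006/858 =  - 7 = -7^1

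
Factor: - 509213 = -107^1*4759^1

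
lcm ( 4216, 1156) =71672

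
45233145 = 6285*7197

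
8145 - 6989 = 1156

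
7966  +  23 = 7989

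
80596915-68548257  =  12048658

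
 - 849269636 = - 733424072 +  - 115845564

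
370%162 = 46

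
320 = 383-63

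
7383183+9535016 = 16918199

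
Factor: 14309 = 41^1*349^1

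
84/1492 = 21/373 = 0.06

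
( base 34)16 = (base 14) 2c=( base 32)18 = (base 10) 40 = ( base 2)101000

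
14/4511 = 14/4511 = 0.00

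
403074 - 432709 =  - 29635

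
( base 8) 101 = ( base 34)1v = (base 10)65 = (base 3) 2102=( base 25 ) 2F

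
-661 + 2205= 1544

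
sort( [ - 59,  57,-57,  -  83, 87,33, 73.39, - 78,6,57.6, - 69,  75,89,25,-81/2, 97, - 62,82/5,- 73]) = [ - 83, - 78,-73, - 69, - 62, - 59,-57,-81/2, 6,82/5,25,  33 , 57,57.6 , 73.39,75,  87,  89,  97]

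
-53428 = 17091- 70519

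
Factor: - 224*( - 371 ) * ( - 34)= - 2^6*7^2*17^1 *53^1=-2825536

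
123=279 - 156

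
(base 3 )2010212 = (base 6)11122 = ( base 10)1562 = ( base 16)61A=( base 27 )23n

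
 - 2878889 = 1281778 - 4160667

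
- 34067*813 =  - 27696471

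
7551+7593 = 15144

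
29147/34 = 29147/34= 857.26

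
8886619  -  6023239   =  2863380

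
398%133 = 132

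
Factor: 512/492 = 2^7*3^( - 1)*41^(-1 ) = 128/123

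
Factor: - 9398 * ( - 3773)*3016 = 2^4*7^3*11^1*13^1*29^1*37^1*127^1 = 106943300464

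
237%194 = 43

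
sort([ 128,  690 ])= [ 128, 690]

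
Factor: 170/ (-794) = -5^1*17^1*397^(-1) = - 85/397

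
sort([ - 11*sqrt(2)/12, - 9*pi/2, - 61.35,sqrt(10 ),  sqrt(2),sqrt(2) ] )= [ - 61.35, - 9 * pi/2,-11*sqrt( 2)/12, sqrt(2 ),sqrt(2),sqrt( 10 ) ] 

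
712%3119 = 712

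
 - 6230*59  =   - 367570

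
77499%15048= 2259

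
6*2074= 12444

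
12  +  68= 80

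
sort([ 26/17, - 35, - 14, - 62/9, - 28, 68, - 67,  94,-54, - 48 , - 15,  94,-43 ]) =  [ - 67, - 54, -48, - 43, - 35, - 28, - 15 ,  -  14,-62/9, 26/17 , 68 , 94,94]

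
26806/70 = 13403/35 = 382.94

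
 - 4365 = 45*( - 97)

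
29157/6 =9719/2 = 4859.50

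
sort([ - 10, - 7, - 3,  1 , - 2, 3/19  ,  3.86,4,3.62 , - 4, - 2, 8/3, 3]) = [ - 10, - 7, - 4, - 3 , - 2, - 2, 3/19,  1,8/3, 3, 3.62,3.86, 4] 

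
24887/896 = 24887/896=27.78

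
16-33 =  -  17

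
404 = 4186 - 3782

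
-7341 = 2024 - 9365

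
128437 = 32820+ 95617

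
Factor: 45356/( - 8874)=-46/9 = -2^1*3^( - 2) * 23^1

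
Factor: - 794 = -2^1 * 397^1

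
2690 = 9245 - 6555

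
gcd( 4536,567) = 567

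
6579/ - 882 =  - 731/98 = - 7.46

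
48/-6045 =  - 16/2015 = - 0.01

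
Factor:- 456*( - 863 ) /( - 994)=-2^2*3^1*7^ ( - 1)*19^1*71^( - 1)*863^1 = -196764/497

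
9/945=1/105 = 0.01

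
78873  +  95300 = 174173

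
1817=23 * 79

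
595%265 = 65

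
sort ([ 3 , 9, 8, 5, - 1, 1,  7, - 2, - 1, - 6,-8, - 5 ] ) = [ - 8, - 6, - 5, - 2, - 1, - 1, 1 , 3, 5, 7,  8,9 ]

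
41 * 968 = 39688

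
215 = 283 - 68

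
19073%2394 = 2315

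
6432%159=72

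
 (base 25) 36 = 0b1010001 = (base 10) 81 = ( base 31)2j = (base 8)121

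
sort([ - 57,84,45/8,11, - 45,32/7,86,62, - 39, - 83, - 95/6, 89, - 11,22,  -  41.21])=[ - 83, - 57 , - 45,  -  41.21, - 39, - 95/6, - 11, 32/7 , 45/8, 11 , 22, 62,84,86,89 ] 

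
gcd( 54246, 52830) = 6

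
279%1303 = 279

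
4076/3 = 4076/3 = 1358.67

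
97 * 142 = 13774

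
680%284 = 112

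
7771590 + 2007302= 9778892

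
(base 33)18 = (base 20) 21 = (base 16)29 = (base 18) 25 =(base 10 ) 41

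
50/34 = 25/17 = 1.47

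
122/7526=61/3763 = 0.02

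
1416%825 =591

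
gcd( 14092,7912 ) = 4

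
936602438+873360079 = 1809962517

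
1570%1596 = 1570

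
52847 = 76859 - 24012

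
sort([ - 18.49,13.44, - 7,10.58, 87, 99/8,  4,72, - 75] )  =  [ - 75, - 18.49, - 7,4 , 10.58 , 99/8,13.44,72,87] 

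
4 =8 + -4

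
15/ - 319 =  - 15/319 = - 0.05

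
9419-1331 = 8088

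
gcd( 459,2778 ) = 3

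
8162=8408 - 246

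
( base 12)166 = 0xde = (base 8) 336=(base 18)C6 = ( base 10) 222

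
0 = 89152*0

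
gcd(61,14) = 1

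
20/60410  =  2/6041  =  0.00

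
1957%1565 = 392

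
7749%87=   6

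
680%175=155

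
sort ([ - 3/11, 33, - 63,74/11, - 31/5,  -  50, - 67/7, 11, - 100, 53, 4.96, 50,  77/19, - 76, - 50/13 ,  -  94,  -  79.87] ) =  [-100, - 94,  -  79.87, -76,  -  63, - 50,  -  67/7, -31/5 ,  -  50/13, - 3/11 , 77/19, 4.96, 74/11,11, 33 , 50, 53]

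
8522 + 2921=11443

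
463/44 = 463/44  =  10.52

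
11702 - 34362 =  - 22660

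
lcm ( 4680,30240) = 393120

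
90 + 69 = 159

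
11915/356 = 11915/356 = 33.47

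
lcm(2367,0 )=0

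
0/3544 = 0 = 0.00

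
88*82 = 7216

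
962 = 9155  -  8193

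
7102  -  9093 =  - 1991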